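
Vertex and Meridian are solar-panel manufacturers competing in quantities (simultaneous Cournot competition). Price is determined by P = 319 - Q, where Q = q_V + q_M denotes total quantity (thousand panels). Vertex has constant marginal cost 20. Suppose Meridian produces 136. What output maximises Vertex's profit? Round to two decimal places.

With the rival's output fixed at 136, Vertex's profit is π_V = (319 - 136 - q_V)q_V - (20q_V) = (183 - q_V)q_V - (20q_V).
∂π_V/∂q_V = 163 - 2q_V = 0, so q_V = 163/2.

81.50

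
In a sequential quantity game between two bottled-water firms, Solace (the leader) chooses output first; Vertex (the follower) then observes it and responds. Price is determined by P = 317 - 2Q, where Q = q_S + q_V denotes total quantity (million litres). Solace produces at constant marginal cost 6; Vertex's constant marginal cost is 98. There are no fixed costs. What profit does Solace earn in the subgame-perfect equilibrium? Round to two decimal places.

10150.56

Solve by backward induction. Given q_S, the follower Vertex maximises π_V = (317 - 2q_S - 2q_V)q_V - 98q_V.
∂π_V/∂q_V = 219 - 2q_S - 4q_V = 0 gives the reaction function q_V = (219 - 2q_S)/4.
Solace substitutes q_V(q_S) into its own profit: π_S = q_S(317 - 2q_S - (219 - 2q_S)/2) - 6q_S = (415/2 - q_S)q_S - 6q_S.
Maximising: ∂π_S/∂q_S = 403/2 - 2q_S = 0, giving q_S = 403/4.
Then q_V = (219 - 2·(403/4))/4 = 35/8.
Price P = 317 - 2·(841/8) = 427/4.
Solace's profit: (427/4 - 6)·(403/4) = 10150.5625.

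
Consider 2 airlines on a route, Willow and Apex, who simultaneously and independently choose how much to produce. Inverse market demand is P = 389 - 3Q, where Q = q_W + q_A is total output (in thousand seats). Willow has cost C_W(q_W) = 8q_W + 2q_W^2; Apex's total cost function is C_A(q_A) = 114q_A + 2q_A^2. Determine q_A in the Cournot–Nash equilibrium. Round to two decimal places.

Willow's profit: π_W = (389 - 3Q)q_W - (8q_W + 2q_W²). Setting ∂π_W/∂q_W = 0: 381 - 10q_W - 3(q_A) = 0.
Apex's first-order condition: 275 - 10q_A - 3(q_W) = 0.
Best responses: q_W = (381 - 3q_A)/10, q_A = (275 - 3q_W)/10.
Substituting one into the other gives q_W = 32.8022 and q_A = 1607/91.

17.66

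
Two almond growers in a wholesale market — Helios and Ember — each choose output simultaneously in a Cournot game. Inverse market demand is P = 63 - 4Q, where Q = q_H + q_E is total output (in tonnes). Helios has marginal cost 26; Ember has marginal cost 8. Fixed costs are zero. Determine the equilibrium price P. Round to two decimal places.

Helios's profit: π_H = (63 - 4Q)q_H - (26q_H). Setting ∂π_H/∂q_H = 0: 37 - 8q_H - 4(q_E) = 0.
Ember's profit: π_E = (63 - 4Q)q_E - (8q_E). Setting ∂π_E/∂q_E = 0: 55 - 8q_E - 4(q_H) = 0.
Best responses: q_H = (37 - 4q_E)/8, q_E = (55 - 4q_H)/8.
Solving the pair: q_H = 19/12, q_E = 73/12.
Total output Q = 23/3, so price P = 63 - 4·(23/3) = 97/3.

32.33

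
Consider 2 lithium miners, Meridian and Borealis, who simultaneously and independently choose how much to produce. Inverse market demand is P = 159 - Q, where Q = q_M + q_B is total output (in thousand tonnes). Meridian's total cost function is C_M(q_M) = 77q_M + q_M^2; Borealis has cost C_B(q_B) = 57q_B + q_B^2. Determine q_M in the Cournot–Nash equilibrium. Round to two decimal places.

15.07

Meridian's profit: π_M = (159 - Q)q_M - (77q_M + q_M²). Setting ∂π_M/∂q_M = 0: 82 - 4q_M - (q_B) = 0.
Borealis's first-order condition: 102 - 4q_B - (q_M) = 0.
So q_M = (82 - q_B)/4 and q_B = (102 - q_M)/4.
Substituting one into the other gives q_M = 226/15 and q_B = 326/15.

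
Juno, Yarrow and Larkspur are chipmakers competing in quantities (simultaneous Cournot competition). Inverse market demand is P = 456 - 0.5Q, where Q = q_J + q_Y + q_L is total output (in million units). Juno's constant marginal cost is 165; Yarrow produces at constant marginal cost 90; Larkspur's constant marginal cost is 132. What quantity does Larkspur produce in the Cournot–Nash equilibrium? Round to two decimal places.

Juno's profit: π_J = (456 - 0.5Q)q_J - (165q_J). Setting ∂π_J/∂q_J = 0: 291 - q_J - (1/2)(q_Y + q_L) = 0.
Yarrow's profit: π_Y = (456 - 0.5Q)q_Y - (90q_Y). Setting ∂π_Y/∂q_Y = 0: 366 - q_Y - (1/2)(q_J + q_L) = 0.
Larkspur's first-order condition: 324 - q_L - (1/2)(q_J + q_Y) = 0.
Summing all 3 equations gives 981 − 2Q = 0, hence Q = 981/2.
Back-substituting: q_J = (291 − 981/4)/(1/2) = 183/2, q_Y = (366 − 981/4)/(1/2) = 483/2, q_L = (324 − 981/4)/(1/2) = 315/2.

157.50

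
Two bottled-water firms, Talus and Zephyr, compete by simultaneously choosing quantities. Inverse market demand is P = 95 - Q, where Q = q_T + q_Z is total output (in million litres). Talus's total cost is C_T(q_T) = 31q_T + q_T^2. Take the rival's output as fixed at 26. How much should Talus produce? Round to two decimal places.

9.50

With the rival's output fixed at 26, Talus's profit is π_T = (95 - 26 - q_T)q_T - (31q_T + q_T²) = (69 - q_T)q_T - (31q_T + q_T²).
∂π_T/∂q_T = 38 - 4q_T = 0, so q_T = 19/2.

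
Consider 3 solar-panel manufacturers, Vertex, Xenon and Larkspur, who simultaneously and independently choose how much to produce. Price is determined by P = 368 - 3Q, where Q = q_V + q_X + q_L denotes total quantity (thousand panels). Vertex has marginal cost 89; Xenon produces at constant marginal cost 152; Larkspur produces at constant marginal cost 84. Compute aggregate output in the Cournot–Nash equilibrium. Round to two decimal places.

Vertex's profit: π_V = (368 - 3Q)q_V - (89q_V). Setting ∂π_V/∂q_V = 0: 279 - 6q_V - 3(q_X + q_L) = 0.
Xenon's first-order condition: 216 - 6q_X - 3(q_V + q_L) = 0.
Larkspur's profit: π_L = (368 - 3Q)q_L - (84q_L). Setting ∂π_L/∂q_L = 0: 284 - 6q_L - 3(q_V + q_X) = 0.
Adding the 3 conditions: 779 − 6Q − 6Q = 0, i.e. Q = 779/12.
Back-substituting: q_V = (279 − 779/4)/3 = 337/12, q_X = (216 − 779/4)/3 = 85/12, q_L = (284 − 779/4)/3 = 119/4.
Total output Q = 337/12 + 85/12 + 119/4 = 779/12.

64.92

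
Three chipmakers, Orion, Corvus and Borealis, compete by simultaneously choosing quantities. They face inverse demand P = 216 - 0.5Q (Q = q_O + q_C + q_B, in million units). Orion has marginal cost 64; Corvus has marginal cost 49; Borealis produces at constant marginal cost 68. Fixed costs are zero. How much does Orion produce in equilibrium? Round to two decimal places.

70.50

Orion's profit: π_O = (216 - 0.5Q)q_O - (64q_O). Setting ∂π_O/∂q_O = 0: 152 - q_O - (1/2)(q_C + q_B) = 0.
Corvus's first-order condition: 167 - q_C - (1/2)(q_O + q_B) = 0.
Borealis's profit: π_B = (216 - 0.5Q)q_B - (68q_B). Setting ∂π_B/∂q_B = 0: 148 - q_B - (1/2)(q_O + q_C) = 0.
Adding the 3 conditions: 467 − Q − Q = 0, i.e. Q = 467/2.
Back-substituting: q_O = (152 − 467/4)/(1/2) = 141/2, q_C = (167 − 467/4)/(1/2) = 201/2, q_B = (148 − 467/4)/(1/2) = 125/2.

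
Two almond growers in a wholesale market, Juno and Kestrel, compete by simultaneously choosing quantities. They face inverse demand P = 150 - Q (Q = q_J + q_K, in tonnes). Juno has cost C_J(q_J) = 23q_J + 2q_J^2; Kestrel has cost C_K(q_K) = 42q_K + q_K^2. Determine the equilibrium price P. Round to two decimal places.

109.96

Juno's profit: π_J = (150 - Q)q_J - (23q_J + 2q_J²). Setting ∂π_J/∂q_J = 0: 127 - 6q_J - (q_K) = 0.
Kestrel's profit: π_K = (150 - Q)q_K - (42q_K + q_K²). Setting ∂π_K/∂q_K = 0: 108 - 4q_K - (q_J) = 0.
Rearranging gives the reaction functions q_J = (127 - q_K)/6 and q_K = (108 - q_J)/4.
Solving the pair: q_J = 400/23, q_K = 521/23.
Total output Q = 921/23, so price P = 150 - 921/23 = 109.9565.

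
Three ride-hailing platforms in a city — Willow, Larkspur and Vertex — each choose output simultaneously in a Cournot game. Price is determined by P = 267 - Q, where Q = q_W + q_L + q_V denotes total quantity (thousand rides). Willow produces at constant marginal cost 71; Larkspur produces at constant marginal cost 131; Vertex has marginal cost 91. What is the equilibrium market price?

Willow's profit: π_W = (267 - Q)q_W - (71q_W). Setting ∂π_W/∂q_W = 0: 196 - 2q_W - (q_L + q_V) = 0.
Larkspur's first-order condition: 136 - 2q_L - (q_W + q_V) = 0.
Vertex's profit: π_V = (267 - Q)q_V - (91q_V). Setting ∂π_V/∂q_V = 0: 176 - 2q_V - (q_W + q_L) = 0.
Adding the 3 conditions: 508 − 2Q − 2Q = 0, i.e. Q = 127.
Back-substituting: q_W = (196 − 127) = 69, q_L = (136 − 127) = 9, q_V = (176 − 127) = 49.
Total output Q = 127, so price P = 267 - 127 = 140.

140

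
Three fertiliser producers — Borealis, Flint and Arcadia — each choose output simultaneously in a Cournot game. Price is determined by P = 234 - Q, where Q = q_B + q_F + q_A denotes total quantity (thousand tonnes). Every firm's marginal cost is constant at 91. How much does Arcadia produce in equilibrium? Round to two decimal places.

Each firm earns π_i = (234 - Q)q_i - 91q_i.
First-order condition (treating rivals' output as given): 143 - 2q_i - Σ_{j≠i} q_j = 0.
With identical firms every q_j equals q_i, so Σ_{j≠i} q_j = 2q_i and 143 = 4q_i, giving q_i = 143/4.

35.75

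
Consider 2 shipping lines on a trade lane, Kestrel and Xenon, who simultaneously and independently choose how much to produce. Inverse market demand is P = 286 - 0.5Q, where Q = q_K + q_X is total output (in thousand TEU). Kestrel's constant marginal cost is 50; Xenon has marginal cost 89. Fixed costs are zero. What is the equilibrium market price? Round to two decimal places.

Kestrel's profit: π_K = (286 - 0.5Q)q_K - (50q_K). Setting ∂π_K/∂q_K = 0: 236 - q_K - (1/2)(q_X) = 0.
Xenon's profit: π_X = (286 - 0.5Q)q_X - (89q_X). Setting ∂π_X/∂q_X = 0: 197 - q_X - (1/2)(q_K) = 0.
So q_K = (236 - (1/2)q_X) and q_X = (197 - (1/2)q_K).
Substituting one into the other gives q_K = 550/3 and q_X = 316/3.
Total output Q = 866/3, so price P = 286 - (1/2)·(866/3) = 425/3.

141.67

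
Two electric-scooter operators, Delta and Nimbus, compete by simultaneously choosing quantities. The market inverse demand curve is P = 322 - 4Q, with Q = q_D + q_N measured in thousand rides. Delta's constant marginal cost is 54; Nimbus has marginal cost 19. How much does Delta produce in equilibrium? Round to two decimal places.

Delta's profit: π_D = (322 - 4Q)q_D - (54q_D). Setting ∂π_D/∂q_D = 0: 268 - 8q_D - 4(q_N) = 0.
Nimbus's first-order condition: 303 - 8q_N - 4(q_D) = 0.
So q_D = (268 - 4q_N)/8 and q_N = (303 - 4q_D)/8.
Solving the pair: q_D = 233/12, q_N = 169/6.

19.42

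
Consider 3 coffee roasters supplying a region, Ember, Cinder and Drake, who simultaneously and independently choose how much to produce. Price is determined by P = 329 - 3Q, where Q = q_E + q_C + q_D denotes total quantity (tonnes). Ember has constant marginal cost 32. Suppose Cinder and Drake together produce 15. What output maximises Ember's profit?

With rivals' combined output fixed at 15, Ember's profit is π_E = (329 - 3·15 - 3q_E)q_E - (32q_E) = (284 - 3q_E)q_E - (32q_E).
∂π_E/∂q_E = 252 - 6q_E = 0, so q_E = 42.

42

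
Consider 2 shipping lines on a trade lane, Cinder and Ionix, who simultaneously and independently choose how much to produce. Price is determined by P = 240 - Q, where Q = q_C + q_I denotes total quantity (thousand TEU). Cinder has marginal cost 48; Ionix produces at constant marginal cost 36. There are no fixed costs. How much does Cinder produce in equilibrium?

60

Cinder's profit: π_C = (240 - Q)q_C - (48q_C). Setting ∂π_C/∂q_C = 0: 192 - 2q_C - (q_I) = 0.
Ionix's profit: π_I = (240 - Q)q_I - (36q_I). Setting ∂π_I/∂q_I = 0: 204 - 2q_I - (q_C) = 0.
So q_C = (192 - q_I)/2 and q_I = (204 - q_C)/2.
Substituting one into the other gives q_C = 60 and q_I = 72.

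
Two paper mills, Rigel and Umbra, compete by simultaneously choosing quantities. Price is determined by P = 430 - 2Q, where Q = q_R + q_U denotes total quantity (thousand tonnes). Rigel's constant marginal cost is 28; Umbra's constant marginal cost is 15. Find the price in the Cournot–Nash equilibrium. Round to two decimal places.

157.67

Rigel's profit: π_R = (430 - 2Q)q_R - (28q_R). Setting ∂π_R/∂q_R = 0: 402 - 4q_R - 2(q_U) = 0.
Umbra's first-order condition: 415 - 4q_U - 2(q_R) = 0.
Rearranging gives the reaction functions q_R = (402 - 2q_U)/4 and q_U = (415 - 2q_R)/4.
Substituting one into the other gives q_R = 389/6 and q_U = 214/3.
Total output Q = 817/6, so price P = 430 - 2·(817/6) = 473/3.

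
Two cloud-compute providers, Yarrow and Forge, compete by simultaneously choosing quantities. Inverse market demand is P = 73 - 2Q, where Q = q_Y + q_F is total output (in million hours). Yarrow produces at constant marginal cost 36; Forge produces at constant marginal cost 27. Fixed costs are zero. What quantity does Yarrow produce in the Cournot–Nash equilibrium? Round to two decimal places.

Yarrow's profit: π_Y = (73 - 2Q)q_Y - (36q_Y). Setting ∂π_Y/∂q_Y = 0: 37 - 4q_Y - 2(q_F) = 0.
Forge's first-order condition: 46 - 4q_F - 2(q_Y) = 0.
Best responses: q_Y = (37 - 2q_F)/4, q_F = (46 - 2q_Y)/4.
Substituting one into the other gives q_Y = 14/3 and q_F = 55/6.

4.67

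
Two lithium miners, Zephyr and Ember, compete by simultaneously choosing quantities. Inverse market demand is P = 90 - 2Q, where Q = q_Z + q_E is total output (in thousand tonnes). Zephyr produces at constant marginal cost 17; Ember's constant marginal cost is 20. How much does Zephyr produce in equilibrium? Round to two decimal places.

Zephyr's profit: π_Z = (90 - 2Q)q_Z - (17q_Z). Setting ∂π_Z/∂q_Z = 0: 73 - 4q_Z - 2(q_E) = 0.
Ember's profit: π_E = (90 - 2Q)q_E - (20q_E). Setting ∂π_E/∂q_E = 0: 70 - 4q_E - 2(q_Z) = 0.
Best responses: q_Z = (73 - 2q_E)/4, q_E = (70 - 2q_Z)/4.
Substituting one into the other gives q_Z = 38/3 and q_E = 67/6.

12.67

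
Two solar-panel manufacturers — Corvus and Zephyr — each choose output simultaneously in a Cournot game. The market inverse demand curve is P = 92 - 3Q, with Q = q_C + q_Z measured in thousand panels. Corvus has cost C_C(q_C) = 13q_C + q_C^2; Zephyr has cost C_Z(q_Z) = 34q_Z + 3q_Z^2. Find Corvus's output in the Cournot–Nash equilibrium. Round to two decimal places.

8.90

Corvus's profit: π_C = (92 - 3Q)q_C - (13q_C + q_C²). Setting ∂π_C/∂q_C = 0: 79 - 8q_C - 3(q_Z) = 0.
Zephyr's profit: π_Z = (92 - 3Q)q_Z - (34q_Z + 3q_Z²). Setting ∂π_Z/∂q_Z = 0: 58 - 12q_Z - 3(q_C) = 0.
Rearranging gives the reaction functions q_C = (79 - 3q_Z)/8 and q_Z = (58 - 3q_C)/12.
Substituting one into the other gives q_C = 258/29 and q_Z = 227/87.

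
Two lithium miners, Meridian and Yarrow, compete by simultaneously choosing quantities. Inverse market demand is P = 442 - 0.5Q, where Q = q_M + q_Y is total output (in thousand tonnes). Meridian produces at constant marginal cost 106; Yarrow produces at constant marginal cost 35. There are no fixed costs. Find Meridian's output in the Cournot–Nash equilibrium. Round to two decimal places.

Meridian's profit: π_M = (442 - 0.5Q)q_M - (106q_M). Setting ∂π_M/∂q_M = 0: 336 - q_M - (1/2)(q_Y) = 0.
Yarrow's first-order condition: 407 - q_Y - (1/2)(q_M) = 0.
So q_M = (336 - (1/2)q_Y) and q_Y = (407 - (1/2)q_M).
Solving the pair: q_M = 530/3, q_Y = 956/3.

176.67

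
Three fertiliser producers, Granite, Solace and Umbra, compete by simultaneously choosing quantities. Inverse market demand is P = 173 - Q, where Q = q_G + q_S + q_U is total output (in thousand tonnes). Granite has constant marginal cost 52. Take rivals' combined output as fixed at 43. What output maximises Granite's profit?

39

With rivals' combined output fixed at 43, Granite's profit is π_G = (173 - 43 - q_G)q_G - (52q_G) = (130 - q_G)q_G - (52q_G).
∂π_G/∂q_G = 78 - 2q_G = 0, so q_G = 39.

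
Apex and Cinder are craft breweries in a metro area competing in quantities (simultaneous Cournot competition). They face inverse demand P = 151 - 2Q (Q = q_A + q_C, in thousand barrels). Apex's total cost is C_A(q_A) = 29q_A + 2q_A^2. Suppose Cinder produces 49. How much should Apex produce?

With the rival's output fixed at 49, Apex's profit is π_A = (151 - 2·49 - 2q_A)q_A - (29q_A + 2q_A²) = (53 - 2q_A)q_A - (29q_A + 2q_A²).
∂π_A/∂q_A = 24 - 8q_A = 0, so q_A = 3.

3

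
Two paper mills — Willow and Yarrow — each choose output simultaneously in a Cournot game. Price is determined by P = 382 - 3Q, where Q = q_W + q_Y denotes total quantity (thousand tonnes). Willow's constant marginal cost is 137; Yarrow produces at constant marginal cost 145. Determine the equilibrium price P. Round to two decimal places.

Willow's profit: π_W = (382 - 3Q)q_W - (137q_W). Setting ∂π_W/∂q_W = 0: 245 - 6q_W - 3(q_Y) = 0.
Yarrow's profit: π_Y = (382 - 3Q)q_Y - (145q_Y). Setting ∂π_Y/∂q_Y = 0: 237 - 6q_Y - 3(q_W) = 0.
Rearranging gives the reaction functions q_W = (245 - 3q_Y)/6 and q_Y = (237 - 3q_W)/6.
Solving the pair: q_W = 253/9, q_Y = 229/9.
Total output Q = 482/9, so price P = 382 - 3·(482/9) = 664/3.

221.33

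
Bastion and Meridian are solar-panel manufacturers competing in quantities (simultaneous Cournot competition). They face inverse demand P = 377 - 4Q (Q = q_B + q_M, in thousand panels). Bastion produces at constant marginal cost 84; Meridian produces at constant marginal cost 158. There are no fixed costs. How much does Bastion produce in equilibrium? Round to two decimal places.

Bastion's profit: π_B = (377 - 4Q)q_B - (84q_B). Setting ∂π_B/∂q_B = 0: 293 - 8q_B - 4(q_M) = 0.
Meridian's profit: π_M = (377 - 4Q)q_M - (158q_M). Setting ∂π_M/∂q_M = 0: 219 - 8q_M - 4(q_B) = 0.
Rearranging gives the reaction functions q_B = (293 - 4q_M)/8 and q_M = (219 - 4q_B)/8.
Solving the pair: q_B = 367/12, q_M = 145/12.

30.58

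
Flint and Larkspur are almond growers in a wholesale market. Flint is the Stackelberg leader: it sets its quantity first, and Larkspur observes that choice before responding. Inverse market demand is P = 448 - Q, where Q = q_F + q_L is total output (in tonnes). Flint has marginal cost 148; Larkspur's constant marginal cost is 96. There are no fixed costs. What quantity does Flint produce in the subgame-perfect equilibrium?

Solve by backward induction. Given q_F, the follower Larkspur maximises π_L = (448 - q_F - q_L)q_L - 96q_L.
Setting the follower's marginal profit to zero, 352 - q_F - 2q_L = 0, i.e. q_L = (352 - q_F)/2.
Flint substitutes q_L(q_F) into its own profit: π_F = q_F(448 - q_F - (352 - q_F)/2) - 148q_F = (272 - (1/2)q_F)q_F - 148q_F.
Maximising: ∂π_F/∂q_F = 124 - q_F = 0, giving q_F = 124.
Then q_L = (352 - 124)/2 = 114.

124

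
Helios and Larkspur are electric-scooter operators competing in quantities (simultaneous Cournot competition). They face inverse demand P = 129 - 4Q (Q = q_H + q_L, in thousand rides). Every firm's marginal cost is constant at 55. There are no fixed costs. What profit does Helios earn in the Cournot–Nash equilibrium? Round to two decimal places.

152.11

A representative firm's profit is π_i = q_i(129 - 4Q) - 55q_i.
First-order condition (treating rivals' output as given): 74 - 8q_i - 4q_j = 0.
With identical firms every q_j equals q_i, so q_j = q_i and 74 = 12q_i, giving q_i = 37/6.
Price P = 129 - 4·(37/3) = 239/3.
Helios's profit: (239/3 - 55)·(37/6) = 1369/9.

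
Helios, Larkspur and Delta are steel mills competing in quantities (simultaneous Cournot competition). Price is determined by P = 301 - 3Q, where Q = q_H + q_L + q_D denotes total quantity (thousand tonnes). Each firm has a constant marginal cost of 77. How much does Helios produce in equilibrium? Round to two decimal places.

18.67

Each firm earns π_i = (301 - 3Q)q_i - 77q_i.
First-order condition (treating rivals' output as given): 224 - 6q_i - 3·Σ_{j≠i} q_j = 0.
With identical firms every q_j equals q_i, so Σ_{j≠i} q_j = 2q_i and 224 = 12q_i, giving q_i = 56/3.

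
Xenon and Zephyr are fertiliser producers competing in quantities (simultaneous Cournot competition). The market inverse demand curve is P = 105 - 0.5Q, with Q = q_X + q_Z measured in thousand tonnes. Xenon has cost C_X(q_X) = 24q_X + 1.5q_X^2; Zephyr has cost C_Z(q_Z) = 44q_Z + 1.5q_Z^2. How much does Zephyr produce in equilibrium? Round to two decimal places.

Xenon's profit: π_X = (105 - 0.5Q)q_X - (24q_X + (3/2)q_X²). Setting ∂π_X/∂q_X = 0: 81 - 4q_X - (1/2)(q_Z) = 0.
Zephyr's profit: π_Z = (105 - 0.5Q)q_Z - (44q_Z + (3/2)q_Z²). Setting ∂π_Z/∂q_Z = 0: 61 - 4q_Z - (1/2)(q_X) = 0.
So q_X = (81 - (1/2)q_Z)/4 and q_Z = (61 - (1/2)q_X)/4.
Solving the pair: q_X = 1174/63, q_Z = 814/63.

12.92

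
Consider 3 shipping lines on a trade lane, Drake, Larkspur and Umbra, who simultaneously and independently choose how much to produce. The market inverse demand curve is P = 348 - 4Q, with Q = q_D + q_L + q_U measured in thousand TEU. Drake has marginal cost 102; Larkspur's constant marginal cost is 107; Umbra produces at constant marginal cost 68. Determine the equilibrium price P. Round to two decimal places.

Drake's profit: π_D = (348 - 4Q)q_D - (102q_D). Setting ∂π_D/∂q_D = 0: 246 - 8q_D - 4(q_L + q_U) = 0.
Larkspur's profit: π_L = (348 - 4Q)q_L - (107q_L). Setting ∂π_L/∂q_L = 0: 241 - 8q_L - 4(q_D + q_U) = 0.
Umbra's profit: π_U = (348 - 4Q)q_U - (68q_U). Setting ∂π_U/∂q_U = 0: 280 - 8q_U - 4(q_D + q_L) = 0.
Summing all 3 equations gives 767 − 16Q = 0, hence Q = 767/16.
Back-substituting: q_D = (246 − 767/4)/4 = 217/16, q_L = (241 − 767/4)/4 = 197/16, q_U = (280 − 767/4)/4 = 353/16.
Total output Q = 767/16, so price P = 348 - 4·(767/16) = 625/4.

156.25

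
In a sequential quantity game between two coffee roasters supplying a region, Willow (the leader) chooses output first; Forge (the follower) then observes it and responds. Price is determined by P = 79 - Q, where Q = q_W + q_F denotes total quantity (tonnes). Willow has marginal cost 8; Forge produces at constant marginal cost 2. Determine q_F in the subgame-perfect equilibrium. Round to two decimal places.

22.25

The follower Forge best-responds to any q_W: π_F = (79 - Q)q_F - 2q_F.
∂π_F/∂q_F = 77 - q_W - 2q_F = 0 gives the reaction function q_F = (77 - q_W)/2.
The leader anticipates this reaction. Substituting into P = 79 - Q gives P = 81/2 - (1/2)q_W, so π_W = (81/2 - (1/2)q_W)q_W - 8q_W.
Leader FOC: 65/2 - q_W = 0, so q_W = 65/2.
Then q_F = (77 - 65/2)/2 = 89/4.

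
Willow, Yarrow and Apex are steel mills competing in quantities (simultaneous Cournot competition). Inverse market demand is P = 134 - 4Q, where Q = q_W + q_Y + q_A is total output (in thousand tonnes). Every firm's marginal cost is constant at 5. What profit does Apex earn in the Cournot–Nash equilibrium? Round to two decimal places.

260.02

A representative firm's profit is π_i = q_i(134 - 4Q) - 5q_i.
Setting ∂π_i/∂q_i = 0 with rivals' quantities fixed: 129 - 8q_i - 4·Σ_{j≠i} q_j = 0.
With identical firms every q_j equals q_i, so Σ_{j≠i} q_j = 2q_i and 129 = 16q_i, giving q_i = 129/16.
Price P = 134 - 4·(387/16) = 149/4.
Apex's profit: (149/4 - 5)·(129/16) = 260.0156.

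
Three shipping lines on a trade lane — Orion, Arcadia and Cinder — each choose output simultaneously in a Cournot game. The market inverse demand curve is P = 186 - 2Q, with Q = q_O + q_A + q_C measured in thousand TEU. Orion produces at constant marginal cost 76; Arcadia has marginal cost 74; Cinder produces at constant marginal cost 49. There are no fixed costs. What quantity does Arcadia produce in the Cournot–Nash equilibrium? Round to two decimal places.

11.13

Orion's profit: π_O = (186 - 2Q)q_O - (76q_O). Setting ∂π_O/∂q_O = 0: 110 - 4q_O - 2(q_A + q_C) = 0.
Arcadia's first-order condition: 112 - 4q_A - 2(q_O + q_C) = 0.
Cinder's profit: π_C = (186 - 2Q)q_C - (49q_C). Setting ∂π_C/∂q_C = 0: 137 - 4q_C - 2(q_O + q_A) = 0.
Adding the 3 conditions: 359 − 4Q − 4Q = 0, i.e. Q = 359/8.
Back-substituting: q_O = (110 − 359/4)/2 = 81/8, q_A = (112 − 359/4)/2 = 89/8, q_C = (137 − 359/4)/2 = 189/8.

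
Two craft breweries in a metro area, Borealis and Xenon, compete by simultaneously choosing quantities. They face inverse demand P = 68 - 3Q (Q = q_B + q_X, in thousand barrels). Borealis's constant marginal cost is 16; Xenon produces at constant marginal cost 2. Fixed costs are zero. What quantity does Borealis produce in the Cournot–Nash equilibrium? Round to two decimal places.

Borealis's profit: π_B = (68 - 3Q)q_B - (16q_B). Setting ∂π_B/∂q_B = 0: 52 - 6q_B - 3(q_X) = 0.
Xenon's profit: π_X = (68 - 3Q)q_X - (2q_X). Setting ∂π_X/∂q_X = 0: 66 - 6q_X - 3(q_B) = 0.
Best responses: q_B = (52 - 3q_X)/6, q_X = (66 - 3q_B)/6.
Substituting one into the other gives q_B = 38/9 and q_X = 80/9.

4.22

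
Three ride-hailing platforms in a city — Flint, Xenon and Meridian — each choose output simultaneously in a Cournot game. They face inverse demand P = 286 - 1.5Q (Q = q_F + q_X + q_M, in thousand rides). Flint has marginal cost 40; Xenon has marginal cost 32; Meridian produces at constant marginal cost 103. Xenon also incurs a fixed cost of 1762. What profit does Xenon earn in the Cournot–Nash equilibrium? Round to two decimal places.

Flint's profit: π_F = (286 - 1.5Q)q_F - (40q_F). Setting ∂π_F/∂q_F = 0: 246 - 3q_F - (3/2)(q_X + q_M) = 0.
Xenon's profit: π_X = (286 - 1.5Q)q_X - (32q_X). Setting ∂π_X/∂q_X = 0: 254 - 3q_X - (3/2)(q_F + q_M) = 0.
Meridian's first-order condition: 183 - 3q_M - (3/2)(q_F + q_X) = 0.
Summing all 3 equations gives 683 − 6Q = 0, hence Q = 683/6.
Back-substituting: q_F = (246 − 683/4)/(3/2) = 301/6, q_X = (254 − 683/4)/(3/2) = 111/2, q_M = (183 − 683/4)/(3/2) = 49/6.
Price P = 286 - (3/2)·(683/6) = 461/4.
Xenon's profit: (461/4 - 32)·(111/2) - 1762 = 2858.3750.

2858.38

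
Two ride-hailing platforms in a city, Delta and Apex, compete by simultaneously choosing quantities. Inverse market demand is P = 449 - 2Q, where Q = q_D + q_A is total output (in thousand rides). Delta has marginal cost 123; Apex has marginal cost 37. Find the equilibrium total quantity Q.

Delta's profit: π_D = (449 - 2Q)q_D - (123q_D). Setting ∂π_D/∂q_D = 0: 326 - 4q_D - 2(q_A) = 0.
Apex's first-order condition: 412 - 4q_A - 2(q_D) = 0.
Best responses: q_D = (326 - 2q_A)/4, q_A = (412 - 2q_D)/4.
Solving the pair: q_D = 40, q_A = 83.
Total output Q = 40 + 83 = 123.

123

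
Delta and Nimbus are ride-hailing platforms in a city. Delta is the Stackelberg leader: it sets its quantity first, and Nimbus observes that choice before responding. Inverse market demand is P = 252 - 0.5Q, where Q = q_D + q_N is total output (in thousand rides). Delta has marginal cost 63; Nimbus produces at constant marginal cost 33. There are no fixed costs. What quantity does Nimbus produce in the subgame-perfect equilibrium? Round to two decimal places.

139.50

The follower Nimbus best-responds to any q_D: π_N = (252 - 0.5Q)q_N - 33q_N.
∂π_N/∂q_N = 219 - (1/2)q_D - q_N = 0 gives the reaction function q_N = (219 - (1/2)q_D).
Delta substitutes q_N(q_D) into its own profit: π_D = q_D(252 - (1/2)q_D - (219 - (1/2)q_D)/2) - 63q_D = (285/2 - (1/4)q_D)q_D - 63q_D.
Maximising: ∂π_D/∂q_D = 159/2 - (1/2)q_D = 0, giving q_D = 159.
Then q_N = (219 - (1/2)·159) = 279/2.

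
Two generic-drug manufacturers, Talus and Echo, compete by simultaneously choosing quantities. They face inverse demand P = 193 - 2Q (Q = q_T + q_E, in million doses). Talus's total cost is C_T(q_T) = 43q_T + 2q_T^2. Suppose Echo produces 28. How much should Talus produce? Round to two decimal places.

11.75

With the rival's output fixed at 28, Talus's profit is π_T = (193 - 2·28 - 2q_T)q_T - (43q_T + 2q_T²) = (137 - 2q_T)q_T - (43q_T + 2q_T²).
∂π_T/∂q_T = 94 - 8q_T = 0, so q_T = 47/4.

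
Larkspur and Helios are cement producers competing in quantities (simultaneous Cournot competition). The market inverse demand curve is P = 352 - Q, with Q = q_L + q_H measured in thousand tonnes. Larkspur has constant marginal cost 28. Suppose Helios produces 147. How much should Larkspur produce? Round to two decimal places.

With the rival's output fixed at 147, Larkspur's profit is π_L = (352 - 147 - q_L)q_L - (28q_L) = (205 - q_L)q_L - (28q_L).
∂π_L/∂q_L = 177 - 2q_L = 0, so q_L = 177/2.

88.50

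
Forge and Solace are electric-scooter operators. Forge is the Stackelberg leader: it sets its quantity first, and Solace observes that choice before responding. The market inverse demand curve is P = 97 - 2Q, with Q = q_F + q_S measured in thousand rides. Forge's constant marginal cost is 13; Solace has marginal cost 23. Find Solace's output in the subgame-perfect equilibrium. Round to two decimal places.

6.75

Solve by backward induction. Given q_F, the follower Solace maximises π_S = (97 - 2q_F - 2q_S)q_S - 23q_S.
Follower FOC: 74 - 2q_F - 4q_S = 0, so q_S(q_F) = (74 - 2q_F)/4.
The leader anticipates this reaction. Substituting into P = 97 - 2Q gives P = 60 - q_F, so π_F = (60 - q_F)q_F - 13q_F.
Maximising: ∂π_F/∂q_F = 47 - 2q_F = 0, giving q_F = 47/2.
Then q_S = (74 - 2·(47/2))/4 = 27/4.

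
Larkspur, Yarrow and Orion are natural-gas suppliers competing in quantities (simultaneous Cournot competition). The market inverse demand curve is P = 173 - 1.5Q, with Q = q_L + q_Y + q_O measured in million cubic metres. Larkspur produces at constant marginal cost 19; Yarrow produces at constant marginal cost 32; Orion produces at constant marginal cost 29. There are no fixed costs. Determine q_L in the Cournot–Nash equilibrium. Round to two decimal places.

29.50

Larkspur's profit: π_L = (173 - 1.5Q)q_L - (19q_L). Setting ∂π_L/∂q_L = 0: 154 - 3q_L - (3/2)(q_Y + q_O) = 0.
Yarrow's profit: π_Y = (173 - 1.5Q)q_Y - (32q_Y). Setting ∂π_Y/∂q_Y = 0: 141 - 3q_Y - (3/2)(q_L + q_O) = 0.
Orion's profit: π_O = (173 - 1.5Q)q_O - (29q_O). Setting ∂π_O/∂q_O = 0: 144 - 3q_O - (3/2)(q_L + q_Y) = 0.
Adding the 3 first-order conditions: 439 − 6Q = 0, so Q = 439/6.
Back-substituting: q_L = (154 − 439/4)/(3/2) = 59/2, q_Y = (141 − 439/4)/(3/2) = 125/6, q_O = (144 − 439/4)/(3/2) = 137/6.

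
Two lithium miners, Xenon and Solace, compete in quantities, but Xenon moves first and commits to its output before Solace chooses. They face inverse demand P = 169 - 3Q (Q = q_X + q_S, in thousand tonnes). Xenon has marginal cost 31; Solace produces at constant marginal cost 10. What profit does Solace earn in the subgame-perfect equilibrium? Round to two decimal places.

The follower Solace best-responds to any q_X: π_S = (169 - 3Q)q_S - 10q_S.
∂π_S/∂q_S = 159 - 3q_X - 6q_S = 0 gives the reaction function q_S = (159 - 3q_X)/6.
The leader anticipates this reaction. Substituting into P = 169 - 3Q gives P = 179/2 - (3/2)q_X, so π_X = (179/2 - (3/2)q_X)q_X - 31q_X.
Maximising: ∂π_X/∂q_X = 117/2 - 3q_X = 0, giving q_X = 39/2.
Then q_S = (159 - 3·(39/2))/6 = 67/4.
Price P = 169 - 3·(145/4) = 241/4.
Solace's profit: (241/4 - 10)·(67/4) = 841.6875.

841.69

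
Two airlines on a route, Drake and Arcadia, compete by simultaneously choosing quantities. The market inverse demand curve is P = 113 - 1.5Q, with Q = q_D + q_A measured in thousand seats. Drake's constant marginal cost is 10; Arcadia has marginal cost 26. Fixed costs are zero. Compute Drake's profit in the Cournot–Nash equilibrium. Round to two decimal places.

1048.96

Drake's profit: π_D = (113 - 1.5Q)q_D - (10q_D). Setting ∂π_D/∂q_D = 0: 103 - 3q_D - (3/2)(q_A) = 0.
Arcadia's first-order condition: 87 - 3q_A - (3/2)(q_D) = 0.
Best responses: q_D = (103 - (3/2)q_A)/3, q_A = (87 - (3/2)q_D)/3.
Substituting one into the other gives q_D = 238/9 and q_A = 142/9.
Price P = 113 - (3/2)·(380/9) = 149/3.
Drake's profit: (149/3 - 10)·(238/9) = 1048.9630.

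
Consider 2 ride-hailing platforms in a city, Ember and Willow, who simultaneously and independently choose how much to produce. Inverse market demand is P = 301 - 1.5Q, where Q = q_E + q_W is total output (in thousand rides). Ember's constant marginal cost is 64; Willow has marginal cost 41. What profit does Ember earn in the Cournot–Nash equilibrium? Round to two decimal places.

Ember's profit: π_E = (301 - 1.5Q)q_E - (64q_E). Setting ∂π_E/∂q_E = 0: 237 - 3q_E - (3/2)(q_W) = 0.
Willow's first-order condition: 260 - 3q_W - (3/2)(q_E) = 0.
Best responses: q_E = (237 - (3/2)q_W)/3, q_W = (260 - (3/2)q_E)/3.
Solving the pair: q_E = 428/9, q_W = 566/9.
Price P = 301 - (3/2)·(994/9) = 406/3.
Ember's profit: (406/3 - 64)·(428/9) = 3392.2963.

3392.30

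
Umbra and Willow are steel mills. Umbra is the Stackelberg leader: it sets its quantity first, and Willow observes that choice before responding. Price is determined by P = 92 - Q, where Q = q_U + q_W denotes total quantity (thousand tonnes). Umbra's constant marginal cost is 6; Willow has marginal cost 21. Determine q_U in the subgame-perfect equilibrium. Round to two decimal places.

50.50

The follower Willow best-responds to any q_U: π_W = (92 - Q)q_W - 21q_W.
Setting the follower's marginal profit to zero, 71 - q_U - 2q_W = 0, i.e. q_W = (71 - q_U)/2.
Umbra substitutes q_W(q_U) into its own profit: π_U = q_U(92 - q_U - (71 - q_U)/2) - 6q_U = (113/2 - (1/2)q_U)q_U - 6q_U.
The leader's first-order condition 101/2 - q_U = 0 yields q_U = 101/2.
Then q_W = (71 - 101/2)/2 = 41/4.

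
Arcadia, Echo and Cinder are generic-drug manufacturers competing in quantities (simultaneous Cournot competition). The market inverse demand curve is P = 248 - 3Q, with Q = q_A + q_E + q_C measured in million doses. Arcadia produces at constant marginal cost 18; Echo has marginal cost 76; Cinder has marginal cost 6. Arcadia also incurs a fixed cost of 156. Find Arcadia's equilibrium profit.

1431

Arcadia's profit: π_A = (248 - 3Q)q_A - (18q_A). Setting ∂π_A/∂q_A = 0: 230 - 6q_A - 3(q_E + q_C) = 0.
Echo's first-order condition: 172 - 6q_E - 3(q_A + q_C) = 0.
Cinder's profit: π_C = (248 - 3Q)q_C - (6q_C). Setting ∂π_C/∂q_C = 0: 242 - 6q_C - 3(q_A + q_E) = 0.
Adding the 3 first-order conditions: 644 − 12Q = 0, so Q = 161/3.
Back-substituting: q_A = (230 − 161)/3 = 23, q_E = (172 − 161)/3 = 11/3, q_C = (242 − 161)/3 = 27.
Price P = 248 - 3·(161/3) = 87.
Arcadia's profit: (87 - 18)·23 - 156 = 1431.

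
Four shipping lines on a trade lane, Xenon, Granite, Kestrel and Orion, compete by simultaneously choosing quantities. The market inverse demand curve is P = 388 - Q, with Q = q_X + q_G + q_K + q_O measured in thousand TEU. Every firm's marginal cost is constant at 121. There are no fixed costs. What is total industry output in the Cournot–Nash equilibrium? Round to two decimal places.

213.60

A representative firm's profit is π_i = q_i(388 - Q) - 121q_i.
First-order condition (treating rivals' output as given): 267 - 2q_i - Σ_{j≠i} q_j = 0.
By symmetry each firm produces the same amount; substituting Σ_{j≠i} q_j = 3q_i yields q_i = 267/5.
Total output Q = 267/5 + 267/5 + 267/5 + 267/5 = 1068/5.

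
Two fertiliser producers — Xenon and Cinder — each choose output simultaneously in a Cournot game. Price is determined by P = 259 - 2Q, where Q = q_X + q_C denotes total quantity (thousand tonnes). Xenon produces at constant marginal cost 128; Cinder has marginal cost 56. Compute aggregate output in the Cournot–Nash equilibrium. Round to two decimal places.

55.67

Xenon's profit: π_X = (259 - 2Q)q_X - (128q_X). Setting ∂π_X/∂q_X = 0: 131 - 4q_X - 2(q_C) = 0.
Cinder's first-order condition: 203 - 4q_C - 2(q_X) = 0.
So q_X = (131 - 2q_C)/4 and q_C = (203 - 2q_X)/4.
Substituting one into the other gives q_X = 59/6 and q_C = 275/6.
Total output Q = 59/6 + 275/6 = 167/3.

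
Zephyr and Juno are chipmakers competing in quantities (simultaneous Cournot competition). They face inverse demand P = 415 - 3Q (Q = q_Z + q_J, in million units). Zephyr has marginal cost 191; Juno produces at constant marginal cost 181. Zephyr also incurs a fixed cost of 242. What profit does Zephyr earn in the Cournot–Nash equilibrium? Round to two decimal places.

1454.15

Zephyr's profit: π_Z = (415 - 3Q)q_Z - (191q_Z). Setting ∂π_Z/∂q_Z = 0: 224 - 6q_Z - 3(q_J) = 0.
Juno's first-order condition: 234 - 6q_J - 3(q_Z) = 0.
Rearranging gives the reaction functions q_Z = (224 - 3q_J)/6 and q_J = (234 - 3q_Z)/6.
Solving the pair: q_Z = 214/9, q_J = 244/9.
Price P = 415 - 3·(458/9) = 787/3.
Zephyr's profit: (787/3 - 191)·(214/9) - 242 = 1454.1481.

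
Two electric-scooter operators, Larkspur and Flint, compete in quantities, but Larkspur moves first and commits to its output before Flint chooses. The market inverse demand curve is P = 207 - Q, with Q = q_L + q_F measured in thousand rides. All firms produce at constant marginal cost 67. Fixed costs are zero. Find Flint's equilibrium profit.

1225

The follower Flint best-responds to any q_L: π_F = (207 - Q)q_F - 67q_F.
∂π_F/∂q_F = 140 - q_L - 2q_F = 0 gives the reaction function q_F = (140 - q_L)/2.
The leader anticipates this reaction. Substituting into P = 207 - Q gives P = 137 - (1/2)q_L, so π_L = (137 - (1/2)q_L)q_L - 67q_L.
Maximising: ∂π_L/∂q_L = 70 - q_L = 0, giving q_L = 70.
Then q_F = (140 - 70)/2 = 35.
Price P = 207 - 105 = 102.
Flint's profit: (102 - 67)·35 = 1225.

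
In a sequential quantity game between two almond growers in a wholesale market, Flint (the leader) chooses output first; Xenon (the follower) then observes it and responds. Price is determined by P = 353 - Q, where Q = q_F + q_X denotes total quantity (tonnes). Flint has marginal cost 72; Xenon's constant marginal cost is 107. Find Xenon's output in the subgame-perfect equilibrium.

44

Solve by backward induction. Given q_F, the follower Xenon maximises π_X = (353 - q_F - q_X)q_X - 107q_X.
Setting the follower's marginal profit to zero, 246 - q_F - 2q_X = 0, i.e. q_X = (246 - q_F)/2.
The leader anticipates this reaction. Substituting into P = 353 - Q gives P = 230 - (1/2)q_F, so π_F = (230 - (1/2)q_F)q_F - 72q_F.
Leader FOC: 158 - q_F = 0, so q_F = 158.
Then q_X = (246 - 158)/2 = 44.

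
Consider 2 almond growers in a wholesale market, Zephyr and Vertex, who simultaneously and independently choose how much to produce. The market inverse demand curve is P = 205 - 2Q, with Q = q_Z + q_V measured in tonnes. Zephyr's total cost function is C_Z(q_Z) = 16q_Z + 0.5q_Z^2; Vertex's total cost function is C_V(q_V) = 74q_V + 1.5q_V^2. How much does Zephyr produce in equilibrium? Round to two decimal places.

Zephyr's profit: π_Z = (205 - 2Q)q_Z - (16q_Z + (1/2)q_Z²). Setting ∂π_Z/∂q_Z = 0: 189 - 5q_Z - 2(q_V) = 0.
Vertex's first-order condition: 131 - 7q_V - 2(q_Z) = 0.
So q_Z = (189 - 2q_V)/5 and q_V = (131 - 2q_Z)/7.
Solving the pair: q_Z = 1061/31, q_V = 277/31.

34.23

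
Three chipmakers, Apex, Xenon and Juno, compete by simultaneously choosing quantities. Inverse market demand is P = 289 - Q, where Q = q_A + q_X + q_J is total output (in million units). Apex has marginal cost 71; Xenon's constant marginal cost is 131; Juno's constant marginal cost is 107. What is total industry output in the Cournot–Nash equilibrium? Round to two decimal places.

139.50

Apex's profit: π_A = (289 - Q)q_A - (71q_A). Setting ∂π_A/∂q_A = 0: 218 - 2q_A - (q_X + q_J) = 0.
Xenon's profit: π_X = (289 - Q)q_X - (131q_X). Setting ∂π_X/∂q_X = 0: 158 - 2q_X - (q_A + q_J) = 0.
Juno's first-order condition: 182 - 2q_J - (q_A + q_X) = 0.
Adding the 3 first-order conditions: 558 − 4Q = 0, so Q = 279/2.
Back-substituting: q_A = (218 − 279/2) = 157/2, q_X = (158 − 279/2) = 37/2, q_J = (182 − 279/2) = 85/2.
Total output Q = 157/2 + 37/2 + 85/2 = 279/2.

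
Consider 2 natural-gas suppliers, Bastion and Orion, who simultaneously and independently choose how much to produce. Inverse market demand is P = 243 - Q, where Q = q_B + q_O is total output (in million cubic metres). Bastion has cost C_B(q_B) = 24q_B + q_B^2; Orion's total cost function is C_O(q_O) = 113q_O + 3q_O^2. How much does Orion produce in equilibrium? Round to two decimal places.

9.71

Bastion's profit: π_B = (243 - Q)q_B - (24q_B + q_B²). Setting ∂π_B/∂q_B = 0: 219 - 4q_B - (q_O) = 0.
Orion's first-order condition: 130 - 8q_O - (q_B) = 0.
Rearranging gives the reaction functions q_B = (219 - q_O)/4 and q_O = (130 - q_B)/8.
Solving the pair: q_B = 1622/31, q_O = 301/31.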